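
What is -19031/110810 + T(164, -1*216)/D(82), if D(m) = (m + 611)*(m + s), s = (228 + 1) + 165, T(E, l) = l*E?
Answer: -40488299/145050290 ≈ -0.27913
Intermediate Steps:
T(E, l) = E*l
s = 394 (s = 229 + 165 = 394)
D(m) = (394 + m)*(611 + m) (D(m) = (m + 611)*(m + 394) = (611 + m)*(394 + m) = (394 + m)*(611 + m))
-19031/110810 + T(164, -1*216)/D(82) = -19031/110810 + (164*(-1*216))/(240734 + 82² + 1005*82) = -19031*1/110810 + (164*(-216))/(240734 + 6724 + 82410) = -19031/110810 - 35424/329868 = -19031/110810 - 35424*1/329868 = -19031/110810 - 984/9163 = -40488299/145050290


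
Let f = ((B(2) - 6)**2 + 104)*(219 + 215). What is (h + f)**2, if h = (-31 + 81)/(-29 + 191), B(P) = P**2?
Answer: 14414604375649/6561 ≈ 2.1970e+9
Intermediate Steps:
h = 25/81 (h = 50/162 = 50*(1/162) = 25/81 ≈ 0.30864)
f = 46872 (f = ((2**2 - 6)**2 + 104)*(219 + 215) = ((4 - 6)**2 + 104)*434 = ((-2)**2 + 104)*434 = (4 + 104)*434 = 108*434 = 46872)
(h + f)**2 = (25/81 + 46872)**2 = (3796657/81)**2 = 14414604375649/6561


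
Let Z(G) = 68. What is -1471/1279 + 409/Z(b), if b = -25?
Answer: 423083/86972 ≈ 4.8646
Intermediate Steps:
-1471/1279 + 409/Z(b) = -1471/1279 + 409/68 = 423083/86972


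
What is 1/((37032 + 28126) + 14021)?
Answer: 1/79179 ≈ 1.2630e-5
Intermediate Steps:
1/((37032 + 28126) + 14021) = 1/(65158 + 14021) = 1/79179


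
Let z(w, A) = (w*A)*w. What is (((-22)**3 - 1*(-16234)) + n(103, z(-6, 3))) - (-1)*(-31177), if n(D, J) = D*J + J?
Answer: -14359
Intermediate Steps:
z(w, A) = A*w**2 (z(w, A) = (A*w)*w = A*w**2)
n(D, J) = J + D*J
(((-22)**3 - 1*(-16234)) + n(103, z(-6, 3))) - (-1)*(-31177) = (((-22)**3 - 1*(-16234)) + (3*(-6)**2)*(1 + 103)) - (-1)*(-31177) = ((-10648 + 16234) + (3*36)*104) - 1*31177 = (5586 + 108*104) - 31177 = (5586 + 11232) - 31177 = 16818 - 31177 = -14359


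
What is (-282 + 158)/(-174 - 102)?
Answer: 31/69 ≈ 0.44928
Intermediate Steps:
(-282 + 158)/(-174 - 102) = -124/(-276) = -124*(-1/276) = 31/69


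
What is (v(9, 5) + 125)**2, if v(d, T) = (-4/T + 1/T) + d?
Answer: 444889/25 ≈ 17796.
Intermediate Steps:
v(d, T) = d - 3/T (v(d, T) = -3/T + d = d - 3/T)
(v(9, 5) + 125)**2 = ((9 - 3/5) + 125)**2 = (42/5 + 125)**2 = (667/5)**2 = 444889/25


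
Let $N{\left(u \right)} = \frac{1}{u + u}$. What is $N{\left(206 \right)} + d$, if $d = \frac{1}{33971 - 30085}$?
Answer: $\frac{2149}{800516} \approx 0.0026845$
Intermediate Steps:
$N{\left(u \right)} = \frac{1}{2 u}$
$d = \frac{1}{3886} \approx 0.00025733$
$N{\left(206 \right)} + d = \frac{1}{2 \cdot 206} + \frac{1}{3886} = \frac{1}{2} \cdot \frac{1}{206} + \frac{1}{3886} = \frac{1}{412} + \frac{1}{3886} = \frac{2149}{800516}$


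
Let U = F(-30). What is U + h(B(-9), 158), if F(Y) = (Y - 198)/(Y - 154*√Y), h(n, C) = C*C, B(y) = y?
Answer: 296397686/11873 - 2926*I*√30/59365 ≈ 24964.0 - 0.26996*I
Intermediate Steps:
h(n, C) = C²
F(Y) = (-198 + Y)/(Y - 154*√Y)
U = 228/(30 + 154*I*√30) (U = (198 - 1*(-30))/(-1*(-30) + 154*√(-30)) = (198 + 30)/(30 + 154*(I*√30)) = 228/(30 + 154*I*√30) ≈ 0.0096016 - 0.26996*I)
U + h(B(-9), 158) = (114/11873 - 2926*I*√30/59365) + 158² = (114/11873 - 2926*I*√30/59365) + 24964 = 296397686/11873 - 2926*I*√30/59365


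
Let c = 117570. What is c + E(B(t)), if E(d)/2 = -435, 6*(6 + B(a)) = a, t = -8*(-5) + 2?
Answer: 116700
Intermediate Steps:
t = 42 (t = -2*(-20) + 2 = 40 + 2 = 42)
B(a) = -6 + a/6
E(d) = -870 (E(d) = 2*(-435) = -870)
c + E(B(t)) = 117570 - 870 = 116700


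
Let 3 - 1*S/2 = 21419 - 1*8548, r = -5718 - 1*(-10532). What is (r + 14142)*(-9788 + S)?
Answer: -673392944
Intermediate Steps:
r = 4814 (r = -5718 + 10532 = 4814)
S = -25736 (S = 6 - 2*(21419 - 1*8548) = 6 - 2*(21419 - 8548) = 6 - 2*12871 = 6 - 25742 = -25736)
(r + 14142)*(-9788 + S) = (4814 + 14142)*(-9788 - 25736) = 18956*(-35524) = -673392944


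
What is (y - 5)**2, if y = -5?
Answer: 100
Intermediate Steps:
(y - 5)**2 = (-5 - 5)**2 = (-10)**2 = 100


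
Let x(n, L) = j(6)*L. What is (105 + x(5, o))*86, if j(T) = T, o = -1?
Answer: 8514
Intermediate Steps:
x(n, L) = 6*L
(105 + x(5, o))*86 = (105 + 6*(-1))*86 = (105 - 6)*86 = 99*86 = 8514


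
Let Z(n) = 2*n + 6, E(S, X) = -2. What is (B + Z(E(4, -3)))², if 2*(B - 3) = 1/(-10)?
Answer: 9801/400 ≈ 24.503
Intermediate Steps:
Z(n) = 6 + 2*n
B = 59/20 (B = 3 + (½)/(-10) = 3 + (½)*(-⅒) = 3 - 1/20 = 59/20 ≈ 2.9500)
(B + Z(E(4, -3)))² = (59/20 + (6 + 2*(-2)))² = (59/20 + (6 - 4))² = (59/20 + 2)² = (99/20)² = 9801/400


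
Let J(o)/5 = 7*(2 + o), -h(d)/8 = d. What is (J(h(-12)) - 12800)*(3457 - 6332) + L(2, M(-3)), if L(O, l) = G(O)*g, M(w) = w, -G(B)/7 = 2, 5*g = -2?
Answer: 134693778/5 ≈ 2.6939e+7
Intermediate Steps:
g = -2/5 (g = (1/5)*(-2) = -2/5 ≈ -0.40000)
G(B) = -14 (G(B) = -7*2 = -14)
h(d) = -8*d
J(o) = 70 + 35*o (J(o) = 5*(7*(2 + o)) = 5*(14 + 7*o) = 70 + 35*o)
L(O, l) = 28/5 (L(O, l) = -14*(-2/5) = 28/5)
(J(h(-12)) - 12800)*(3457 - 6332) + L(2, M(-3)) = ((70 + 35*(-8*(-12))) - 12800)*(3457 - 6332) + 28/5 = ((70 + 35*96) - 12800)*(-2875) + 28/5 = ((70 + 3360) - 12800)*(-2875) + 28/5 = (3430 - 12800)*(-2875) + 28/5 = -9370*(-2875) + 28/5 = 26938750 + 28/5 = 134693778/5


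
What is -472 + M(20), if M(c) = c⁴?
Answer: 159528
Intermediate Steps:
-472 + M(20) = -472 + 20⁴ = -472 + 160000 = 159528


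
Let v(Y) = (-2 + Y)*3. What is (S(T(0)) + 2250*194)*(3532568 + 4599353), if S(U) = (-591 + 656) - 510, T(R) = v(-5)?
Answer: 3545964811655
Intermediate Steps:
v(Y) = -6 + 3*Y
T(R) = -21 (T(R) = -6 + 3*(-5) = -6 - 15 = -21)
S(U) = -445 (S(U) = 65 - 510 = -445)
(S(T(0)) + 2250*194)*(3532568 + 4599353) = (-445 + 2250*194)*(3532568 + 4599353) = (-445 + 436500)*8131921 = 436055*8131921 = 3545964811655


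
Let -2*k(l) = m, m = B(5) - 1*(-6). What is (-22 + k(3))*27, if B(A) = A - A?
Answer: -675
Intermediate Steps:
B(A) = 0
m = 6 (m = 0 - 1*(-6) = 0 + 6 = 6)
k(l) = -3 (k(l) = -½*6 = -3)
(-22 + k(3))*27 = (-22 - 3)*27 = -25*27 = -675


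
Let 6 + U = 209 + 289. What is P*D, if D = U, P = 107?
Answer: 52644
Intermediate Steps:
U = 492 (U = -6 + (209 + 289) = -6 + 498 = 492)
D = 492
P*D = 107*492 = 52644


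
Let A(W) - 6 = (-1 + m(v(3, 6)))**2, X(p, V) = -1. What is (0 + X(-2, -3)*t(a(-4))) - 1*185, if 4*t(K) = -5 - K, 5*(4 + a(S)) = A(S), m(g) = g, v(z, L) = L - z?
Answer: -737/4 ≈ -184.25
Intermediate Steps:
A(W) = 10 (A(W) = 6 + (-1 + (6 - 1*3))**2 = 6 + (-1 + (6 - 3))**2 = 6 + (-1 + 3)**2 = 6 + 2**2 = 6 + 4 = 10)
a(S) = -2 (a(S) = -4 + (1/5)*10 = -4 + 2 = -2)
t(K) = -5/4 - K/4 (t(K) = (-5 - K)/4 = -5/4 - K/4)
(0 + X(-2, -3)*t(a(-4))) - 1*185 = (0 - (-5/4 - 1/4*(-2))) - 1*185 = (0 - (-5/4 + 1/2)) - 185 = (0 - 1*(-3/4)) - 185 = (0 + 3/4) - 185 = 3/4 - 185 = -737/4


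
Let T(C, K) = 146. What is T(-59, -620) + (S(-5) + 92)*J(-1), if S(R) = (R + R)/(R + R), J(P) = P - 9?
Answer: -784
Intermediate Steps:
J(P) = -9 + P
S(R) = 1 (S(R) = (2*R)/((2*R)) = (2*R)*(1/(2*R)) = 1)
T(-59, -620) + (S(-5) + 92)*J(-1) = 146 + (1 + 92)*(-9 - 1) = 146 + 93*(-10) = 146 - 930 = -784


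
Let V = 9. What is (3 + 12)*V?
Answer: 135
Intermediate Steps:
(3 + 12)*V = (3 + 12)*9 = 15*9 = 135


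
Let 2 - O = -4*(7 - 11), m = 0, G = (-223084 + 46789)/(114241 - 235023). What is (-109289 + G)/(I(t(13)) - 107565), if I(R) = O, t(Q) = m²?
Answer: 13199967703/12993606778 ≈ 1.0159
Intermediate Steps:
G = 176295/120782 (G = -176295/(-120782) = -176295*(-1/120782) = 176295/120782 ≈ 1.4596)
t(Q) = 0 (t(Q) = 0² = 0)
O = -14 (O = 2 - (-4)*(7 - 11) = 2 - (-4)*(-4) = 2 - 1*16 = 2 - 16 = -14)
I(R) = -14
(-109289 + G)/(I(t(13)) - 107565) = (-109289 + 176295/120782)/(-14 - 107565) = -13199967703/120782/(-107579) = -13199967703/120782*(-1/107579) = 13199967703/12993606778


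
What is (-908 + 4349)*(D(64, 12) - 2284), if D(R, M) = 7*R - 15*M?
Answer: -6937056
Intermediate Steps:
D(R, M) = -15*M + 7*R
(-908 + 4349)*(D(64, 12) - 2284) = (-908 + 4349)*((-15*12 + 7*64) - 2284) = 3441*((-180 + 448) - 2284) = 3441*(268 - 2284) = 3441*(-2016) = -6937056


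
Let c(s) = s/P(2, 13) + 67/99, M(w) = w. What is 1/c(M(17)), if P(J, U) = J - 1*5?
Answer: -99/494 ≈ -0.20040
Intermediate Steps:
P(J, U) = -5 + J (P(J, U) = J - 5 = -5 + J)
c(s) = 67/99 - s/3 (c(s) = s/(-5 + 2) + 67/99 = s/(-3) + 67*(1/99) = s*(-⅓) + 67/99 = -s/3 + 67/99 = 67/99 - s/3)
1/c(M(17)) = 1/(67/99 - ⅓*17) = 1/(67/99 - 17/3) = 1/(-494/99) = -99/494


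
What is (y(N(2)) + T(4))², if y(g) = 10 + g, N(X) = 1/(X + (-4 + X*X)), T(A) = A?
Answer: 841/4 ≈ 210.25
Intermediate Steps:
N(X) = 1/(-4 + X + X²) (N(X) = 1/(X + (-4 + X²)) = 1/(-4 + X + X²))
(y(N(2)) + T(4))² = ((10 + 1/(-4 + 2 + 2²)) + 4)² = ((10 + 1/(-4 + 2 + 4)) + 4)² = ((10 + 1/2) + 4)² = ((10 + ½) + 4)² = (21/2 + 4)² = (29/2)² = 841/4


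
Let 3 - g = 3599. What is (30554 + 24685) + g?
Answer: 51643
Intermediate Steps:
g = -3596 (g = 3 - 1*3599 = 3 - 3599 = -3596)
(30554 + 24685) + g = (30554 + 24685) - 3596 = 55239 - 3596 = 51643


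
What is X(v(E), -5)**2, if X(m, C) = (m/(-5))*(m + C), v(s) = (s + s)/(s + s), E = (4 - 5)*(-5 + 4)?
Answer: 16/25 ≈ 0.64000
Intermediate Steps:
E = 1 (E = -1*(-1) = 1)
v(s) = 1 (v(s) = (2*s)/((2*s)) = (2*s)*(1/(2*s)) = 1)
X(m, C) = -m*(C + m)/5 (X(m, C) = (m*(-1/5))*(C + m) = (-m/5)*(C + m) = -m*(C + m)/5)
X(v(E), -5)**2 = (-1/5*1*(-5 + 1))**2 = (-1/5*1*(-4))**2 = (4/5)**2 = 16/25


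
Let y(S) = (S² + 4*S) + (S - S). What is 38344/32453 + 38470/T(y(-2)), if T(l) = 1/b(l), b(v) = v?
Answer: -4993829296/32453 ≈ -1.5388e+5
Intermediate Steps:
y(S) = S² + 4*S (y(S) = (S² + 4*S) + 0 = S² + 4*S)
T(l) = 1/l
38344/32453 + 38470/T(y(-2)) = 38344/32453 + 38470/(1/(-2*(4 - 2))) = 38344*(1/32453) + 38470/(1/(-2*2)) = 38344/32453 + 38470/(1/(-4)) = 38344/32453 + 38470/(-¼) = 38344/32453 + 38470*(-4) = 38344/32453 - 153880 = -4993829296/32453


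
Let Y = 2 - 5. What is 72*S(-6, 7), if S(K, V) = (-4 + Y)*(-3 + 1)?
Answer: 1008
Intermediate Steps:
Y = -3
S(K, V) = 14 (S(K, V) = (-4 - 3)*(-3 + 1) = -7*(-2) = 14)
72*S(-6, 7) = 72*14 = 1008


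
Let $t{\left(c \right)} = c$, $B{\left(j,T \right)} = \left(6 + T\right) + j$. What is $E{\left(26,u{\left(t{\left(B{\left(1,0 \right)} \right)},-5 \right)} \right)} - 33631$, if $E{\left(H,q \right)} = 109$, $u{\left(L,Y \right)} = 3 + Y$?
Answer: $-33522$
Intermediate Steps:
$B{\left(j,T \right)} = 6 + T + j$
$E{\left(26,u{\left(t{\left(B{\left(1,0 \right)} \right)},-5 \right)} \right)} - 33631 = 109 - 33631 = -33522$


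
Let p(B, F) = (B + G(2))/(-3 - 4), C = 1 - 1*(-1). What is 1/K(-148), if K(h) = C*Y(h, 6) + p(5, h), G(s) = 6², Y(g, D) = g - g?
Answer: -7/41 ≈ -0.17073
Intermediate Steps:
C = 2 (C = 1 + 1 = 2)
Y(g, D) = 0
G(s) = 36
p(B, F) = -36/7 - B/7 (p(B, F) = (B + 36)/(-3 - 4) = (36 + B)/(-7) = (36 + B)*(-⅐) = -36/7 - B/7)
K(h) = -41/7 (K(h) = 2*0 + (-36/7 - ⅐*5) = 0 + (-36/7 - 5/7) = 0 - 41/7 = -41/7)
1/K(-148) = 1/(-41/7) = -7/41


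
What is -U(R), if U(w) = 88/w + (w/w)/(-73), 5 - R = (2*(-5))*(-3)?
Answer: 6449/1825 ≈ 3.5337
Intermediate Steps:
R = -25 (R = 5 - 2*(-5)*(-3) = 5 - (-10)*(-3) = 5 - 1*30 = 5 - 30 = -25)
U(w) = -1/73 + 88/w (U(w) = 88/w + 1*(-1/73) = 88/w - 1/73 = -1/73 + 88/w)
-U(R) = -(6424 - 1*(-25))/(73*(-25)) = -(-1)*(6424 + 25)/(73*25) = -(-1)*6449/(73*25) = -1*(-6449/1825) = 6449/1825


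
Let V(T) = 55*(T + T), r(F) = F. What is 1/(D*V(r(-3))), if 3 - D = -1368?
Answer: -1/452430 ≈ -2.2103e-6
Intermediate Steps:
D = 1371 (D = 3 - 1*(-1368) = 3 + 1368 = 1371)
V(T) = 110*T (V(T) = 55*(2*T) = 110*T)
1/(D*V(r(-3))) = 1/(1371*(110*(-3))) = 1/(1371*(-330)) = 1/(-452430) = -1/452430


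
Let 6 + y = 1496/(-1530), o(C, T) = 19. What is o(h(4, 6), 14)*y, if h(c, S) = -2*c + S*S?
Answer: -5966/45 ≈ -132.58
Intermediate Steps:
h(c, S) = S² - 2*c (h(c, S) = -2*c + S² = S² - 2*c)
y = -314/45 (y = -6 + 1496/(-1530) = -6 + 1496*(-1/1530) = -6 - 44/45 = -314/45 ≈ -6.9778)
o(h(4, 6), 14)*y = 19*(-314/45) = -5966/45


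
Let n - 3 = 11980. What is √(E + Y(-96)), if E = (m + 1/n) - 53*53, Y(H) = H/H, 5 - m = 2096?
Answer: 2*I*√175864652957/11983 ≈ 69.993*I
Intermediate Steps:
m = -2091 (m = 5 - 1*2096 = 5 - 2096 = -2091)
n = 11983 (n = 3 + 11980 = 11983)
Y(H) = 1
E = -58716699/11983 (E = (-2091 + 1/11983) - 53*53 = (-2091 + 1/11983) - 2809 = -25056452/11983 - 2809 = -58716699/11983 ≈ -4900.0)
√(E + Y(-96)) = √(-58716699/11983 + 1) = √(-58704716/11983) = 2*I*√175864652957/11983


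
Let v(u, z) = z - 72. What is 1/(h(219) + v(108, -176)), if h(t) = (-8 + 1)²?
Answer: -1/199 ≈ -0.0050251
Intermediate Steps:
h(t) = 49 (h(t) = (-7)² = 49)
v(u, z) = -72 + z
1/(h(219) + v(108, -176)) = 1/(49 + (-72 - 176)) = 1/(49 - 248) = 1/(-199) = -1/199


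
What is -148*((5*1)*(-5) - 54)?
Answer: 11692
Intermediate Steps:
-148*((5*1)*(-5) - 54) = -148*(5*(-5) - 54) = -148*(-25 - 54) = -148*(-79) = 11692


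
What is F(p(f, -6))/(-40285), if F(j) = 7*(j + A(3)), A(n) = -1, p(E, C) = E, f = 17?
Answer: -16/5755 ≈ -0.0027802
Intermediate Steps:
F(j) = -7 + 7*j (F(j) = 7*(j - 1) = 7*(-1 + j) = -7 + 7*j)
F(p(f, -6))/(-40285) = (-7 + 7*17)/(-40285) = (-7 + 119)*(-1/40285) = 112*(-1/40285) = -16/5755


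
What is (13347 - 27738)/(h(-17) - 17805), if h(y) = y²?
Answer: 14391/17516 ≈ 0.82159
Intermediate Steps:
(13347 - 27738)/(h(-17) - 17805) = (13347 - 27738)/((-17)² - 17805) = -14391/(289 - 17805) = -14391/(-17516) = -14391*(-1/17516) = 14391/17516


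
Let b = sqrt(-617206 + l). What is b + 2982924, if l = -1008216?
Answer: 2982924 + I*sqrt(1625422) ≈ 2.9829e+6 + 1274.9*I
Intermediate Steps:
b = I*sqrt(1625422) (b = sqrt(-617206 - 1008216) = sqrt(-1625422) = I*sqrt(1625422) ≈ 1274.9*I)
b + 2982924 = I*sqrt(1625422) + 2982924 = 2982924 + I*sqrt(1625422)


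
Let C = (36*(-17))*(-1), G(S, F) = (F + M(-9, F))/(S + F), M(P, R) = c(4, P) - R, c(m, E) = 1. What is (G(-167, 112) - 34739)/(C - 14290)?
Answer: 955323/376145 ≈ 2.5398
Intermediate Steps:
M(P, R) = 1 - R
G(S, F) = 1/(F + S) (G(S, F) = (F + (1 - F))/(S + F) = 1/(F + S))
C = 612 (C = -612*(-1) = 612)
(G(-167, 112) - 34739)/(C - 14290) = (1/(112 - 167) - 34739)/(612 - 14290) = (1/(-55) - 34739)/(-13678) = (-1/55 - 34739)*(-1/13678) = -1910646/55*(-1/13678) = 955323/376145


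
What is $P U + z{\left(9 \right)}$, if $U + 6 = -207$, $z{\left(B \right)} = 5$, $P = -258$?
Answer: $54959$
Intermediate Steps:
$U = -213$ ($U = -6 - 207 = -213$)
$P U + z{\left(9 \right)} = \left(-258\right) \left(-213\right) + 5 = 54954 + 5 = 54959$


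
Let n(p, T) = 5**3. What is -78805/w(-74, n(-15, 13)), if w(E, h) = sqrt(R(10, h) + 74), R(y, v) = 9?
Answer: -78805*sqrt(83)/83 ≈ -8650.0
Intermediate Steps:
n(p, T) = 125
w(E, h) = sqrt(83) (w(E, h) = sqrt(9 + 74) = sqrt(83))
-78805/w(-74, n(-15, 13)) = -78805*sqrt(83)/83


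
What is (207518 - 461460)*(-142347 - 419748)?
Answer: 142739528490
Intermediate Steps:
(207518 - 461460)*(-142347 - 419748) = -253942*(-562095) = 142739528490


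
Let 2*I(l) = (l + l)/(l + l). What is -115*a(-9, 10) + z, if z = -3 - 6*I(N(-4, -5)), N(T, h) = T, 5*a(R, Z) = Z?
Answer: -236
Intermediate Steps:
a(R, Z) = Z/5
I(l) = ½ (I(l) = ((l + l)/(l + l))/2 = ((2*l)/((2*l)))/2 = ((2*l)*(1/(2*l)))/2 = (½)*1 = ½)
z = -6 (z = -3 - 6*½ = -3 - 3 = -6)
-115*a(-9, 10) + z = -23*10 - 6 = -115*2 - 6 = -230 - 6 = -236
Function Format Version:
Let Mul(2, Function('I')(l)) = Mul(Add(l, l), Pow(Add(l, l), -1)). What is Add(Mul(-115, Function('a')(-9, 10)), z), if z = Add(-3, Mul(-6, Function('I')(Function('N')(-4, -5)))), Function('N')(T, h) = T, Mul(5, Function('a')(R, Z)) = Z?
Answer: -236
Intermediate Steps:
Function('a')(R, Z) = Mul(Rational(1, 5), Z)
Function('I')(l) = Rational(1, 2) (Function('I')(l) = Mul(Rational(1, 2), Mul(Add(l, l), Pow(Add(l, l), -1))) = Mul(Rational(1, 2), Mul(Mul(2, l), Pow(Mul(2, l), -1))) = Mul(Rational(1, 2), Mul(Mul(2, l), Mul(Rational(1, 2), Pow(l, -1)))) = Mul(Rational(1, 2), 1) = Rational(1, 2))
z = -6 (z = Add(-3, Mul(-6, Rational(1, 2))) = Add(-3, -3) = -6)
Add(Mul(-115, Function('a')(-9, 10)), z) = Add(Mul(-115, Mul(Rational(1, 5), 10)), -6) = Add(Mul(-115, 2), -6) = Add(-230, -6) = -236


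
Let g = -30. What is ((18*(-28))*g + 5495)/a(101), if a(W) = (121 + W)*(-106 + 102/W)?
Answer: -2082115/2354088 ≈ -0.88447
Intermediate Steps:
a(W) = (-106 + 102/W)*(121 + W)
((18*(-28))*g + 5495)/a(101) = ((18*(-28))*(-30) + 5495)/(-12724 - 106*101 + 12342/101) = (-504*(-30) + 5495)/(-12724 - 10706 + 12342*(1/101)) = (15120 + 5495)/(-12724 - 10706 + 12342/101) = 20615/(-2354088/101) = 20615*(-101/2354088) = -2082115/2354088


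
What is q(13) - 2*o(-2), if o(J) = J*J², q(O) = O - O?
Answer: 16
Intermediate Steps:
q(O) = 0
o(J) = J³
q(13) - 2*o(-2) = 0 - 2*(-2)³ = 0 - 2*(-8) = 0 + 16 = 16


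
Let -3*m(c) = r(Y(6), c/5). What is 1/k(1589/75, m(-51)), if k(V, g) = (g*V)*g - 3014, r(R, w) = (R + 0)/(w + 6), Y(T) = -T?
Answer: -189/568738 ≈ -0.00033231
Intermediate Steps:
r(R, w) = R/(6 + w)
m(c) = 2/(6 + c/5) (m(c) = -(-1*6)/(3*(6 + c/5)) = -(-2)/(6 + c*(1/5)) = -(-2)/(6 + c/5) = 2/(6 + c/5))
k(V, g) = -3014 + V*g**2 (k(V, g) = (V*g)*g - 3014 = V*g**2 - 3014 = -3014 + V*g**2)
1/k(1589/75, m(-51)) = 1/(-3014 + (1589/75)*(10/(30 - 51))**2) = 1/(-3014 + (1589*(1/75))*(10/(-21))**2) = 1/(-3014 + 1589*(10*(-1/21))**2/75) = 1/(-3014 + 1589*(-10/21)**2/75) = 1/(-3014 + (1589/75)*(100/441)) = 1/(-3014 + 908/189) = 1/(-568738/189) = -189/568738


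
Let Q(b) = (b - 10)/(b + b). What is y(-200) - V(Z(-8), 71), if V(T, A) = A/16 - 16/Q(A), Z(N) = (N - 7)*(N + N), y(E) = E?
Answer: -163179/976 ≈ -167.19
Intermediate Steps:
Q(b) = (-10 + b)/(2*b) (Q(b) = (-10 + b)/((2*b)) = (-10 + b)*(1/(2*b)) = (-10 + b)/(2*b))
Z(N) = 2*N*(-7 + N) (Z(N) = (-7 + N)*(2*N) = 2*N*(-7 + N))
V(T, A) = A/16 - 32*A/(-10 + A) (V(T, A) = A/16 - 16*2*A/(-10 + A) = A*(1/16) - 32*A/(-10 + A) = A/16 - 32*A/(-10 + A))
y(-200) - V(Z(-8), 71) = -200 - 71*(-522 + 71)/(16*(-10 + 71)) = -200 - 71*(-451)/(16*61) = -200 - 1*(-32021/976) = -200 + 32021/976 = -163179/976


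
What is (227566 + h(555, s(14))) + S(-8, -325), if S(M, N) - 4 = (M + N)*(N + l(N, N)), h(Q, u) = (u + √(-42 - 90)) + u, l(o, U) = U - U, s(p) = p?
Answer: 335823 + 2*I*√33 ≈ 3.3582e+5 + 11.489*I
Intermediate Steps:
l(o, U) = 0
h(Q, u) = 2*u + 2*I*√33 (h(Q, u) = (u + √(-132)) + u = (u + 2*I*√33) + u = 2*u + 2*I*√33)
S(M, N) = 4 + N*(M + N) (S(M, N) = 4 + (M + N)*(N + 0) = 4 + (M + N)*N = 4 + N*(M + N))
(227566 + h(555, s(14))) + S(-8, -325) = (227566 + (2*14 + 2*I*√33)) + (4 + (-325)² - 8*(-325)) = (227566 + (28 + 2*I*√33)) + (4 + 105625 + 2600) = (227594 + 2*I*√33) + 108229 = 335823 + 2*I*√33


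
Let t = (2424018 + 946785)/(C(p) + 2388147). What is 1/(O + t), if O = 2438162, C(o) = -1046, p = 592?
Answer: 2387101/5820142319165 ≈ 4.1014e-7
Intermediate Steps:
t = 3370803/2387101 (t = (2424018 + 946785)/(-1046 + 2388147) = 3370803/2387101 ≈ 1.4121)
1/(O + t) = 1/(2438162 + 3370803/2387101) = 1/(5820142319165/2387101) = 2387101/5820142319165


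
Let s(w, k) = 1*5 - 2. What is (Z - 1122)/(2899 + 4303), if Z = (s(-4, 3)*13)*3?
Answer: -1005/7202 ≈ -0.13954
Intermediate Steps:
s(w, k) = 3 (s(w, k) = 5 - 2 = 3)
Z = 117 (Z = (3*13)*3 = 39*3 = 117)
(Z - 1122)/(2899 + 4303) = (117 - 1122)/(2899 + 4303) = -1005/7202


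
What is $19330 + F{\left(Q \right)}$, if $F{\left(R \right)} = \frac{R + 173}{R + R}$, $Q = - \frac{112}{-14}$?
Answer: $\frac{309461}{16} \approx 19341.0$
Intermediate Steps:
$Q = 8$ ($Q = \left(-112\right) \left(- \frac{1}{14}\right) = 8$)
$F{\left(R \right)} = \frac{173 + R}{2 R}$
$19330 + F{\left(Q \right)} = 19330 + \frac{173 + 8}{2 \cdot 8} = 19330 + \frac{1}{2} \cdot \frac{1}{8} \cdot 181 = 19330 + \frac{181}{16} = \frac{309461}{16}$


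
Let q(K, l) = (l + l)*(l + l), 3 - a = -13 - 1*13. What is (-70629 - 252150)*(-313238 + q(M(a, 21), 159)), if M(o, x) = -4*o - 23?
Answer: 68465944806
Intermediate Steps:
a = 29 (a = 3 - (-13 - 1*13) = 3 - (-13 - 13) = 3 - 1*(-26) = 3 + 26 = 29)
M(o, x) = -23 - 4*o
q(K, l) = 4*l² (q(K, l) = (2*l)*(2*l) = 4*l²)
(-70629 - 252150)*(-313238 + q(M(a, 21), 159)) = (-70629 - 252150)*(-313238 + 4*159²) = -322779*(-313238 + 4*25281) = -322779*(-313238 + 101124) = -322779*(-212114) = 68465944806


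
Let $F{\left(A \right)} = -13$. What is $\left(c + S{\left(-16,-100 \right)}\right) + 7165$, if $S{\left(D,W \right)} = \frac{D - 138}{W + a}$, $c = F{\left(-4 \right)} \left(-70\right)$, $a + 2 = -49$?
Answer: $\frac{1219479}{151} \approx 8076.0$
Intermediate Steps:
$a = -51$ ($a = -2 - 49 = -51$)
$c = 910$ ($c = \left(-13\right) \left(-70\right) = 910$)
$S{\left(D,W \right)} = \frac{-138 + D}{-51 + W}$ ($S{\left(D,W \right)} = \frac{D - 138}{W - 51} = \frac{-138 + D}{-51 + W}$)
$\left(c + S{\left(-16,-100 \right)}\right) + 7165 = \left(910 + \frac{-138 - 16}{-51 - 100}\right) + 7165 = \left(910 + \frac{1}{-151} \left(-154\right)\right) + 7165 = \left(910 - - \frac{154}{151}\right) + 7165 = \left(910 + \frac{154}{151}\right) + 7165 = \frac{137564}{151} + 7165 = \frac{1219479}{151}$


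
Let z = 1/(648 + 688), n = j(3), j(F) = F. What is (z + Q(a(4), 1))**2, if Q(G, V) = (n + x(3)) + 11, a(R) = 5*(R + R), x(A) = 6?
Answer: 714011841/1784896 ≈ 400.03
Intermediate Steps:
n = 3
a(R) = 10*R (a(R) = 5*(2*R) = 10*R)
Q(G, V) = 20 (Q(G, V) = (3 + 6) + 11 = 9 + 11 = 20)
z = 1/1336 ≈ 0.00074850
(z + Q(a(4), 1))**2 = (1/1336 + 20)**2 = (26721/1336)**2 = 714011841/1784896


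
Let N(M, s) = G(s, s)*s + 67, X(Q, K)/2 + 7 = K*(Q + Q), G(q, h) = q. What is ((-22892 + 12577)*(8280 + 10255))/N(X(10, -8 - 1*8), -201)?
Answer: -191188525/40468 ≈ -4724.4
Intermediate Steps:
X(Q, K) = -14 + 4*K*Q (X(Q, K) = -14 + 2*(K*(Q + Q)) = -14 + 2*(K*(2*Q)) = -14 + 2*(2*K*Q) = -14 + 4*K*Q)
N(M, s) = 67 + s² (N(M, s) = s*s + 67 = s² + 67 = 67 + s²)
((-22892 + 12577)*(8280 + 10255))/N(X(10, -8 - 1*8), -201) = ((-22892 + 12577)*(8280 + 10255))/(67 + (-201)²) = (-10315*18535)/(67 + 40401) = -191188525/40468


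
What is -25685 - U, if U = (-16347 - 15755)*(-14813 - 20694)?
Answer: -1139871399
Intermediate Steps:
U = 1139845714 (U = -32102*(-35507) = 1139845714)
-25685 - U = -25685 - 1*1139845714 = -25685 - 1139845714 = -1139871399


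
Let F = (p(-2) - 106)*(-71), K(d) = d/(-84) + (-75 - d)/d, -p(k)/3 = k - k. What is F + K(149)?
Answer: 94154399/12516 ≈ 7522.7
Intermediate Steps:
p(k) = 0 (p(k) = -3*(k - k) = -3*0 = 0)
K(d) = -d/84 + (-75 - d)/d (K(d) = d*(-1/84) + (-75 - d)/d = -d/84 + (-75 - d)/d)
F = 7526 (F = (0 - 106)*(-71) = -106*(-71) = 7526)
F + K(149) = 7526 + (-1 - 75/149 - 1/84*149) = 7526 + (-1 - 75*1/149 - 149/84) = 7526 + (-1 - 75/149 - 149/84) = 7526 - 41017/12516 = 94154399/12516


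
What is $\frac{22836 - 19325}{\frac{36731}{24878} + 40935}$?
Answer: $\frac{87346658}{1018417661} \approx 0.085767$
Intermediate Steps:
$\frac{22836 - 19325}{\frac{36731}{24878} + 40935} = \frac{3511}{36731 \cdot \frac{1}{24878} + 40935} = \frac{3511}{\frac{36731}{24878} + 40935} = \frac{3511}{\frac{1018417661}{24878}} = 3511 \cdot \frac{24878}{1018417661} = \frac{87346658}{1018417661}$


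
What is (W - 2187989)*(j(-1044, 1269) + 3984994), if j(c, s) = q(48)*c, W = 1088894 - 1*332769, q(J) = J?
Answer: -5634215880048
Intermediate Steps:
W = 756125 (W = 1088894 - 332769 = 756125)
j(c, s) = 48*c
(W - 2187989)*(j(-1044, 1269) + 3984994) = (756125 - 2187989)*(48*(-1044) + 3984994) = -1431864*(-50112 + 3984994) = -1431864*3934882 = -5634215880048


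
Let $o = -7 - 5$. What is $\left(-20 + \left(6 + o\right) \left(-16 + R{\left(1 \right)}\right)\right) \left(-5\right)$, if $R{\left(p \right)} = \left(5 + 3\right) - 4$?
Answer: $-260$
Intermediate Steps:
$o = -12$ ($o = -7 - 5 = -12$)
$R{\left(p \right)} = 4$ ($R{\left(p \right)} = 8 - 4 = 4$)
$\left(-20 + \left(6 + o\right) \left(-16 + R{\left(1 \right)}\right)\right) \left(-5\right) = \left(-20 + \left(6 - 12\right) \left(-16 + 4\right)\right) \left(-5\right) = \left(-20 - -72\right) \left(-5\right) = \left(-20 + 72\right) \left(-5\right) = 52 \left(-5\right) = -260$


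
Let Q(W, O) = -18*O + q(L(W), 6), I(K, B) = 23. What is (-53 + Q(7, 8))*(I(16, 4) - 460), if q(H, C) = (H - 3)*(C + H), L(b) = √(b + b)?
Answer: 87837 - 1311*√14 ≈ 82932.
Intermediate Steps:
L(b) = √2*√b (L(b) = √(2*b) = √2*√b)
q(H, C) = (-3 + H)*(C + H)
Q(W, O) = -18 - 18*O + 2*W + 3*√2*√W (Q(W, O) = -18*O + ((√2*√W)² - 3*6 - 3*√2*√W + 6*(√2*√W)) = -18*O + (2*W - 18 - 3*√2*√W + 6*√2*√W) = -18*O + (-18 + 2*W + 3*√2*√W) = -18 - 18*O + 2*W + 3*√2*√W)
(-53 + Q(7, 8))*(I(16, 4) - 460) = (-53 + (-18 - 18*8 + 2*7 + 3*√2*√7))*(23 - 460) = (-53 + (-18 - 144 + 14 + 3*√14))*(-437) = (-53 + (-148 + 3*√14))*(-437) = (-201 + 3*√14)*(-437) = 87837 - 1311*√14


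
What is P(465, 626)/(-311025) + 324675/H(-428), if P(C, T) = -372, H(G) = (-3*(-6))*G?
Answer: -3739969481/88745800 ≈ -42.143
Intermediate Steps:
H(G) = 18*G
P(465, 626)/(-311025) + 324675/H(-428) = -372/(-311025) + 324675/((18*(-428))) = -372*(-1/311025) + 324675/(-7704) = 124/103675 + 324675*(-1/7704) = 124/103675 - 36075/856 = -3739969481/88745800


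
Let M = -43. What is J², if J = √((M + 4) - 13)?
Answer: -52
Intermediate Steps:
J = 2*I*√13 (J = √((-43 + 4) - 13) = √(-39 - 13) = √(-52) = 2*I*√13 ≈ 7.2111*I)
J² = (2*I*√13)² = -52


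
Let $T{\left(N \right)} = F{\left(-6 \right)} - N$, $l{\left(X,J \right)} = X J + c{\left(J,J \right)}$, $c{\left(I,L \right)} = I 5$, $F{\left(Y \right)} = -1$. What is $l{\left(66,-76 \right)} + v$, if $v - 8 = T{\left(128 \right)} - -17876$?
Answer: $12359$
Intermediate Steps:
$c{\left(I,L \right)} = 5 I$
$l{\left(X,J \right)} = 5 J + J X$ ($l{\left(X,J \right)} = X J + 5 J = J X + 5 J = 5 J + J X$)
$T{\left(N \right)} = -1 - N$
$v = 17755$ ($v = 8 - -17747 = 8 + \left(\left(-1 - 128\right) + 17876\right) = 8 + \left(-129 + 17876\right) = 8 + 17747 = 17755$)
$l{\left(66,-76 \right)} + v = - 76 \left(5 + 66\right) + 17755 = \left(-76\right) 71 + 17755 = -5396 + 17755 = 12359$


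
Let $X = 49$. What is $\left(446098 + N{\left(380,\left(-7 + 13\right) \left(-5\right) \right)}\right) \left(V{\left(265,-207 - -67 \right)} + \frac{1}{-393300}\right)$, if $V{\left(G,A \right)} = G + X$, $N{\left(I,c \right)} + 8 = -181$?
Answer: $\frac{55068066599891}{393300} \approx 1.4002 \cdot 10^{8}$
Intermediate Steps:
$N{\left(I,c \right)} = -189$ ($N{\left(I,c \right)} = -8 - 181 = -189$)
$V{\left(G,A \right)} = 49 + G$ ($V{\left(G,A \right)} = G + 49 = 49 + G$)
$\left(446098 + N{\left(380,\left(-7 + 13\right) \left(-5\right) \right)}\right) \left(V{\left(265,-207 - -67 \right)} + \frac{1}{-393300}\right) = \left(446098 - 189\right) \left(\left(49 + 265\right) + \frac{1}{-393300}\right) = 445909 \left(314 - \frac{1}{393300}\right) = 445909 \cdot \frac{123496199}{393300} = \frac{55068066599891}{393300}$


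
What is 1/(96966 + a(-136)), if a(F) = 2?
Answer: 1/96968 ≈ 1.0313e-5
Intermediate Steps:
1/(96966 + a(-136)) = 1/(96966 + 2) = 1/96968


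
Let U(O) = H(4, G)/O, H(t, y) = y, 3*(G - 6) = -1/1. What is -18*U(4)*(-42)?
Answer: 1071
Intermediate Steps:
G = 17/3 (G = 6 + (-1/1)/3 = 6 + (-1*1)/3 = 6 + (⅓)*(-1) = 6 - ⅓ = 17/3 ≈ 5.6667)
U(O) = 17/(3*O)
-18*U(4)*(-42) = -102/4*(-42) = -18*17/12*(-42) = -51/2*(-42) = 1071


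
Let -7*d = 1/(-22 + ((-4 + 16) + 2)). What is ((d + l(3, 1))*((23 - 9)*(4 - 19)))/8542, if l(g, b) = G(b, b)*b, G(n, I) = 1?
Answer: -855/34168 ≈ -0.025023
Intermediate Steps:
l(g, b) = b (l(g, b) = 1*b = b)
d = 1/56 (d = -1/(7*(-22 + ((-4 + 16) + 2))) = -1/(7*(-22 + (12 + 2))) = -1/(7*(-22 + 14)) = -⅐/(-8) = -⅐*(-⅛) = 1/56 ≈ 0.017857)
((d + l(3, 1))*((23 - 9)*(4 - 19)))/8542 = ((1/56 + 1)*((23 - 9)*(4 - 19)))/8542 = (57*(14*(-15))/56)*(1/8542) = ((57/56)*(-210))*(1/8542) = -855/4*1/8542 = -855/34168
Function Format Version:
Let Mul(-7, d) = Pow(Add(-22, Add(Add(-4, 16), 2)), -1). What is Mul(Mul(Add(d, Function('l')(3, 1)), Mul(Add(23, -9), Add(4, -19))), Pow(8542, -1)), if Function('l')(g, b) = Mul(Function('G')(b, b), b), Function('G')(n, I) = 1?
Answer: Rational(-855, 34168) ≈ -0.025023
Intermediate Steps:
Function('l')(g, b) = b (Function('l')(g, b) = Mul(1, b) = b)
d = Rational(1, 56) (d = Mul(Rational(-1, 7), Pow(Add(-22, Add(Add(-4, 16), 2)), -1)) = Mul(Rational(-1, 7), Pow(Add(-22, Add(12, 2)), -1)) = Mul(Rational(-1, 7), Pow(Add(-22, 14), -1)) = Mul(Rational(-1, 7), Pow(-8, -1)) = Mul(Rational(-1, 7), Rational(-1, 8)) = Rational(1, 56) ≈ 0.017857)
Mul(Mul(Add(d, Function('l')(3, 1)), Mul(Add(23, -9), Add(4, -19))), Pow(8542, -1)) = Mul(Mul(Add(Rational(1, 56), 1), Mul(Add(23, -9), Add(4, -19))), Pow(8542, -1)) = Mul(Mul(Rational(57, 56), Mul(14, -15)), Rational(1, 8542)) = Mul(Mul(Rational(57, 56), -210), Rational(1, 8542)) = Mul(Rational(-855, 4), Rational(1, 8542)) = Rational(-855, 34168)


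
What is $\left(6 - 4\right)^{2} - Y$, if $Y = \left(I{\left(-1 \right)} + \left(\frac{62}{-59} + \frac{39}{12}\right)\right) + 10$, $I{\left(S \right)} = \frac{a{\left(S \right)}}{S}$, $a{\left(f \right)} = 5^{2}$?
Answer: $\frac{3965}{236} \approx 16.801$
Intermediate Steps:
$a{\left(f \right)} = 25$
$I{\left(S \right)} = \frac{25}{S}$
$Y = - \frac{3021}{236}$ ($Y = \left(\frac{25}{-1} + \left(\frac{62}{-59} + \frac{39}{12}\right)\right) + 10 = \left(25 \left(-1\right) + \left(62 \left(- \frac{1}{59}\right) + 39 \cdot \frac{1}{12}\right)\right) + 10 = \left(-25 + \left(- \frac{62}{59} + \frac{13}{4}\right)\right) + 10 = \left(-25 + \frac{519}{236}\right) + 10 = - \frac{5381}{236} + 10 = - \frac{3021}{236} \approx -12.801$)
$\left(6 - 4\right)^{2} - Y = \left(6 - 4\right)^{2} - - \frac{3021}{236} = 2^{2} + \frac{3021}{236} = 4 + \frac{3021}{236} = \frac{3965}{236}$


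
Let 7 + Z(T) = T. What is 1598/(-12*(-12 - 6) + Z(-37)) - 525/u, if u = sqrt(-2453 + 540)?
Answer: 799/86 + 525*I*sqrt(1913)/1913 ≈ 9.2907 + 12.003*I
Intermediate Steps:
Z(T) = -7 + T
u = I*sqrt(1913) (u = sqrt(-1913) = I*sqrt(1913) ≈ 43.738*I)
1598/(-12*(-12 - 6) + Z(-37)) - 525/u = 1598/(-12*(-12 - 6) + (-7 - 37)) - 525*(-I*sqrt(1913)/1913) = 1598/(-12*(-18) - 44) - (-525)*I*sqrt(1913)/1913 = 1598/(216 - 44) + 525*I*sqrt(1913)/1913 = 1598/172 + 525*I*sqrt(1913)/1913 = 1598*(1/172) + 525*I*sqrt(1913)/1913 = 799/86 + 525*I*sqrt(1913)/1913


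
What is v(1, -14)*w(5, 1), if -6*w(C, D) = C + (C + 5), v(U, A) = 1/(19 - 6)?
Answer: -5/26 ≈ -0.19231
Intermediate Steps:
v(U, A) = 1/13
w(C, D) = -⅚ - C/3 (w(C, D) = -(C + (C + 5))/6 = -(C + (5 + C))/6 = -(5 + 2*C)/6 = -⅚ - C/3)
v(1, -14)*w(5, 1) = (-⅚ - ⅓*5)/13 = (-⅚ - 5/3)/13 = (1/13)*(-5/2) = -5/26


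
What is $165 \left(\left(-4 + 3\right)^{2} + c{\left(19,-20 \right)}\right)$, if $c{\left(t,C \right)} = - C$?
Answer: $3465$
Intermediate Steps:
$165 \left(\left(-4 + 3\right)^{2} + c{\left(19,-20 \right)}\right) = 165 \left(\left(-4 + 3\right)^{2} - -20\right) = 165 \left(\left(-1\right)^{2} + 20\right) = 165 \left(1 + 20\right) = 165 \cdot 21 = 3465$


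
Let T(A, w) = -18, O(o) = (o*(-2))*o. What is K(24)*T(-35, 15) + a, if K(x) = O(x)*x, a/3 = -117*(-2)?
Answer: 498366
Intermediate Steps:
O(o) = -2*o² (O(o) = (-2*o)*o = -2*o²)
a = 702 (a = 3*(-117*(-2)) = 3*234 = 702)
K(x) = -2*x³ (K(x) = (-2*x²)*x = -2*x³)
K(24)*T(-35, 15) + a = -2*24³*(-18) + 702 = -2*13824*(-18) + 702 = -27648*(-18) + 702 = 497664 + 702 = 498366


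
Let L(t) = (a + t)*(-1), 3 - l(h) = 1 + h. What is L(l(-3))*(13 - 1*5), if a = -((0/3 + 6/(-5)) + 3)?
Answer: -128/5 ≈ -25.600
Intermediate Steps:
l(h) = 2 - h (l(h) = 3 - (1 + h) = 3 + (-1 - h) = 2 - h)
a = -9/5 (a = -((0*(1/3) + 6*(-1/5)) + 3) = -((0 - 6/5) + 3) = -(-6/5 + 3) = -1*9/5 = -9/5 ≈ -1.8000)
L(t) = 9/5 - t (L(t) = (-9/5 + t)*(-1) = 9/5 - t)
L(l(-3))*(13 - 1*5) = (9/5 - (2 - 1*(-3)))*(13 - 1*5) = (9/5 - (2 + 3))*(13 - 5) = (9/5 - 1*5)*8 = (9/5 - 5)*8 = -16/5*8 = -128/5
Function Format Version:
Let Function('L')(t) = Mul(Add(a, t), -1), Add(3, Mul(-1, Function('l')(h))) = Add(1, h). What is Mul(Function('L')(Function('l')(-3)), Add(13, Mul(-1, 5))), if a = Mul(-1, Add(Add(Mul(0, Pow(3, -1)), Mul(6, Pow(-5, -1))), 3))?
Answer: Rational(-128, 5) ≈ -25.600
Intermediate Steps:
Function('l')(h) = Add(2, Mul(-1, h)) (Function('l')(h) = Add(3, Mul(-1, Add(1, h))) = Add(3, Add(-1, Mul(-1, h))) = Add(2, Mul(-1, h)))
a = Rational(-9, 5) (a = Mul(-1, Add(Add(Mul(0, Rational(1, 3)), Mul(6, Rational(-1, 5))), 3)) = Mul(-1, Add(Add(0, Rational(-6, 5)), 3)) = Mul(-1, Add(Rational(-6, 5), 3)) = Mul(-1, Rational(9, 5)) = Rational(-9, 5) ≈ -1.8000)
Function('L')(t) = Add(Rational(9, 5), Mul(-1, t)) (Function('L')(t) = Mul(Add(Rational(-9, 5), t), -1) = Add(Rational(9, 5), Mul(-1, t)))
Mul(Function('L')(Function('l')(-3)), Add(13, Mul(-1, 5))) = Mul(Add(Rational(9, 5), Mul(-1, Add(2, Mul(-1, -3)))), Add(13, Mul(-1, 5))) = Mul(Add(Rational(9, 5), Mul(-1, Add(2, 3))), Add(13, -5)) = Mul(Add(Rational(9, 5), Mul(-1, 5)), 8) = Mul(Add(Rational(9, 5), -5), 8) = Mul(Rational(-16, 5), 8) = Rational(-128, 5)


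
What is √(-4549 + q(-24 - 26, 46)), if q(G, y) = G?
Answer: 3*I*√511 ≈ 67.816*I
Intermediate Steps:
√(-4549 + q(-24 - 26, 46)) = √(-4549 + (-24 - 26)) = √(-4549 - 50) = √(-4599) = 3*I*√511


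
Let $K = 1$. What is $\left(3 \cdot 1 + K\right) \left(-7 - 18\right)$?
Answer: $-100$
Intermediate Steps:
$\left(3 \cdot 1 + K\right) \left(-7 - 18\right) = \left(3 \cdot 1 + 1\right) \left(-7 - 18\right) = \left(3 + 1\right) \left(-25\right) = 4 \left(-25\right) = -100$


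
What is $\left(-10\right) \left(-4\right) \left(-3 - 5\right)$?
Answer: $-320$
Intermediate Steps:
$\left(-10\right) \left(-4\right) \left(-3 - 5\right) = 40 \left(-8\right) = -320$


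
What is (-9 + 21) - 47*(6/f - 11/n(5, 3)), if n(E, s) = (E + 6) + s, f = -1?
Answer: 4633/14 ≈ 330.93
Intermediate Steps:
n(E, s) = 6 + E + s (n(E, s) = (6 + E) + s = 6 + E + s)
(-9 + 21) - 47*(6/f - 11/n(5, 3)) = (-9 + 21) - 47*(6/(-1) - 11/(6 + 5 + 3)) = 12 - 47*(6*(-1) - 11/14) = 12 - 47*(-6 - 11*1/14) = 12 - 47*(-6 - 11/14) = 12 - 47*(-95/14) = 12 + 4465/14 = 4633/14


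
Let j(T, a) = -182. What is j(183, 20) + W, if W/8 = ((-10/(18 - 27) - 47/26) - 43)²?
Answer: 206609852/13689 ≈ 15093.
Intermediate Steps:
W = 209101250/13689 (W = 8*((-10/(18 - 27) - 47/26) - 43)² = 8*((-10/(-9) - 47*1/26) - 43)² = 8*((-10*(-⅑) - 47/26) - 43)² = 8*((10/9 - 47/26) - 43)² = 8*(-163/234 - 43)² = 8*(-10225/234)² = 8*(104550625/54756) = 209101250/13689 ≈ 15275.)
j(183, 20) + W = -182 + 209101250/13689 = 206609852/13689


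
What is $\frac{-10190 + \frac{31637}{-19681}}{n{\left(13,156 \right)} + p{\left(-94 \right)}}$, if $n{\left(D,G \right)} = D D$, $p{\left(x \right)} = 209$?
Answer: $- \frac{200581027}{7439418} \approx -26.962$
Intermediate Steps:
$n{\left(D,G \right)} = D^{2}$
$\frac{-10190 + \frac{31637}{-19681}}{n{\left(13,156 \right)} + p{\left(-94 \right)}} = \frac{-10190 + \frac{31637}{-19681}}{13^{2} + 209} = \frac{-10190 + 31637 \left(- \frac{1}{19681}\right)}{169 + 209} = \frac{-10190 - \frac{31637}{19681}}{378} = \left(- \frac{200581027}{19681}\right) \frac{1}{378} = - \frac{200581027}{7439418}$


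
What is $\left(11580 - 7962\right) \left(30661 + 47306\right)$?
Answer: $282084606$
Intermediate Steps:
$\left(11580 - 7962\right) \left(30661 + 47306\right) = 3618 \cdot 77967 = 282084606$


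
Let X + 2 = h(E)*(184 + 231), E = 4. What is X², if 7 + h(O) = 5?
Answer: 692224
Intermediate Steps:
h(O) = -2 (h(O) = -7 + 5 = -2)
X = -832 (X = -2 - 2*(184 + 231) = -2 - 2*415 = -2 - 830 = -832)
X² = (-832)² = 692224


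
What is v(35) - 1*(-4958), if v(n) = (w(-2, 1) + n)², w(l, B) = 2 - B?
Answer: 6254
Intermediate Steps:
v(n) = (1 + n)² (v(n) = ((2 - 1*1) + n)² = ((2 - 1) + n)² = (1 + n)²)
v(35) - 1*(-4958) = (1 + 35)² - 1*(-4958) = 36² + 4958 = 1296 + 4958 = 6254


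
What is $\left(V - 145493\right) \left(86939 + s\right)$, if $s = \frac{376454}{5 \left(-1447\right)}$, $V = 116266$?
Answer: $- \frac{18372887495897}{7235} \approx -2.5394 \cdot 10^{9}$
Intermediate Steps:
$s = - \frac{376454}{7235}$ ($s = \frac{376454}{-7235} = 376454 \left(- \frac{1}{7235}\right) = - \frac{376454}{7235} \approx -52.032$)
$\left(V - 145493\right) \left(86939 + s\right) = \left(116266 - 145493\right) \left(86939 - \frac{376454}{7235}\right) = \left(-29227\right) \frac{628627211}{7235} = - \frac{18372887495897}{7235}$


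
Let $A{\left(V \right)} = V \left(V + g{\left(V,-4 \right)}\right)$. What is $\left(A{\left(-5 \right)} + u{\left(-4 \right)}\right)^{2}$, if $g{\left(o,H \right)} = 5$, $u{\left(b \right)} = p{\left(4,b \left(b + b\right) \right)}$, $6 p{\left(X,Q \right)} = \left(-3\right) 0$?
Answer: $0$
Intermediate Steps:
$p{\left(X,Q \right)} = 0$ ($p{\left(X,Q \right)} = \frac{\left(-3\right) 0}{6} = \frac{1}{6} \cdot 0 = 0$)
$u{\left(b \right)} = 0$
$A{\left(V \right)} = V \left(5 + V\right)$ ($A{\left(V \right)} = V \left(V + 5\right) = V \left(5 + V\right)$)
$\left(A{\left(-5 \right)} + u{\left(-4 \right)}\right)^{2} = \left(- 5 \left(5 - 5\right) + 0\right)^{2} = \left(\left(-5\right) 0 + 0\right)^{2} = \left(0 + 0\right)^{2} = 0^{2} = 0$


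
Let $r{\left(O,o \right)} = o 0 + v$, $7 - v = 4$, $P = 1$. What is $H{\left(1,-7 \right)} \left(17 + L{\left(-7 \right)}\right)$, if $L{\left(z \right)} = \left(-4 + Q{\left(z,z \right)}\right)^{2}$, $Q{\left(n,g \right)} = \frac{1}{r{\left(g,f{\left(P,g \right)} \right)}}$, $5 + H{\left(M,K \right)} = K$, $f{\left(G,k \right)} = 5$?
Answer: $- \frac{1096}{3} \approx -365.33$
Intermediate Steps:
$v = 3$ ($v = 7 - 4 = 3$)
$r{\left(O,o \right)} = 3$ ($r{\left(O,o \right)} = o 0 + 3 = 0 + 3 = 3$)
$H{\left(M,K \right)} = -5 + K$
$Q{\left(n,g \right)} = \frac{1}{3}$
$L{\left(z \right)} = \frac{121}{9}$ ($L{\left(z \right)} = \left(-4 + \frac{1}{3}\right)^{2} = \left(- \frac{11}{3}\right)^{2} = \frac{121}{9}$)
$H{\left(1,-7 \right)} \left(17 + L{\left(-7 \right)}\right) = \left(-5 - 7\right) \left(17 + \frac{121}{9}\right) = \left(-12\right) \frac{274}{9} = - \frac{1096}{3}$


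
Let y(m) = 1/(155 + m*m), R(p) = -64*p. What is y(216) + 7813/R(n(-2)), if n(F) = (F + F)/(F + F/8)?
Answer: -3291608063/47934464 ≈ -68.669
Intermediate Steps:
n(F) = 16/9 (n(F) = (2*F)/(F + F*(⅛)) = (2*F)/(F + F/8) = (2*F)/((9*F/8)) = (2*F)*(8/(9*F)) = 16/9)
y(m) = 1/(155 + m²)
y(216) + 7813/R(n(-2)) = 1/(155 + 216²) + 7813/((-64*16/9)) = 1/(155 + 46656) + 7813/(-1024/9) = 1/46811 + 7813*(-9/1024) = 1/46811 - 70317/1024 = -3291608063/47934464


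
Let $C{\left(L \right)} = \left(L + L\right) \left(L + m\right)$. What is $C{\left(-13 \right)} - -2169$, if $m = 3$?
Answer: $2429$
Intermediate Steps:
$C{\left(L \right)} = 2 L \left(3 + L\right)$ ($C{\left(L \right)} = \left(L + L\right) \left(L + 3\right) = 2 L \left(3 + L\right)$)
$C{\left(-13 \right)} - -2169 = 2 \left(-13\right) \left(3 - 13\right) - -2169 = 2 \left(-13\right) \left(-10\right) + 2169 = 260 + 2169 = 2429$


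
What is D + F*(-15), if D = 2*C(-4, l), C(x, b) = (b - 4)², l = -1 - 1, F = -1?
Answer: 87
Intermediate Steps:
l = -2
C(x, b) = (-4 + b)²
D = 72 (D = 2*(-4 - 2)² = 2*(-6)² = 2*36 = 72)
D + F*(-15) = 72 - 1*(-15) = 72 + 15 = 87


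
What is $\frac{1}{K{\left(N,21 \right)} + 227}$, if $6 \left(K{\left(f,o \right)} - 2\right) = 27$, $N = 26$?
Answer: $\frac{2}{467} \approx 0.0042827$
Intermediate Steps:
$K{\left(f,o \right)} = \frac{13}{2}$ ($K{\left(f,o \right)} = 2 + \frac{1}{6} \cdot 27 = 2 + \frac{9}{2} = \frac{13}{2}$)
$\frac{1}{K{\left(N,21 \right)} + 227} = \frac{1}{\frac{13}{2} + 227} = \frac{1}{\frac{467}{2}} = \frac{2}{467}$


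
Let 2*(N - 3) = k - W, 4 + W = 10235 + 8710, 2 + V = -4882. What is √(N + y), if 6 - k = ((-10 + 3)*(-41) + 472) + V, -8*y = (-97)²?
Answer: 15*I*√610/4 ≈ 92.618*I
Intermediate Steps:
V = -4884 (V = -2 - 4882 = -4884)
y = -9409/8 (y = -⅛*(-97)² = -⅛*9409 = -9409/8 ≈ -1176.1)
k = 4131 (k = 6 - (((-10 + 3)*(-41) + 472) - 4884) = 6 - ((-7*(-41) + 472) - 4884) = 6 - ((287 + 472) - 4884) = 6 - (759 - 4884) = 6 - 1*(-4125) = 6 + 4125 = 4131)
W = 18941 (W = -4 + (10235 + 8710) = -4 + 18945 = 18941)
N = -7402 (N = 3 + (4131 - 1*18941)/2 = 3 + (4131 - 18941)/2 = 3 + (½)*(-14810) = 3 - 7405 = -7402)
√(N + y) = √(-7402 - 9409/8) = √(-68625/8) = 15*I*√610/4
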